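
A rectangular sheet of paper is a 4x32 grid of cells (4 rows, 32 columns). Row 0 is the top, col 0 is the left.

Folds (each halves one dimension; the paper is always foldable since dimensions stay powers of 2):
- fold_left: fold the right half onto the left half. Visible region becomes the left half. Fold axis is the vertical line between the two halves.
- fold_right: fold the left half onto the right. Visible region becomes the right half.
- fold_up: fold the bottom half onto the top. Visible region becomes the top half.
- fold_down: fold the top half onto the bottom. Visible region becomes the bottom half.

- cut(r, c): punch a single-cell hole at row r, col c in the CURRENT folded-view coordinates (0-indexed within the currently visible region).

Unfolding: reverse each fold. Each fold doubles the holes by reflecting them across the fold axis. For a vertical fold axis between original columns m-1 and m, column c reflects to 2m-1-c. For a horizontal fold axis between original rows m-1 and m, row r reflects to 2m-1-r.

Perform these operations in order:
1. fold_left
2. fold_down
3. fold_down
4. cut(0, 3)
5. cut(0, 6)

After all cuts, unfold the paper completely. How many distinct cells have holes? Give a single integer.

Op 1 fold_left: fold axis v@16; visible region now rows[0,4) x cols[0,16) = 4x16
Op 2 fold_down: fold axis h@2; visible region now rows[2,4) x cols[0,16) = 2x16
Op 3 fold_down: fold axis h@3; visible region now rows[3,4) x cols[0,16) = 1x16
Op 4 cut(0, 3): punch at orig (3,3); cuts so far [(3, 3)]; region rows[3,4) x cols[0,16) = 1x16
Op 5 cut(0, 6): punch at orig (3,6); cuts so far [(3, 3), (3, 6)]; region rows[3,4) x cols[0,16) = 1x16
Unfold 1 (reflect across h@3): 4 holes -> [(2, 3), (2, 6), (3, 3), (3, 6)]
Unfold 2 (reflect across h@2): 8 holes -> [(0, 3), (0, 6), (1, 3), (1, 6), (2, 3), (2, 6), (3, 3), (3, 6)]
Unfold 3 (reflect across v@16): 16 holes -> [(0, 3), (0, 6), (0, 25), (0, 28), (1, 3), (1, 6), (1, 25), (1, 28), (2, 3), (2, 6), (2, 25), (2, 28), (3, 3), (3, 6), (3, 25), (3, 28)]

Answer: 16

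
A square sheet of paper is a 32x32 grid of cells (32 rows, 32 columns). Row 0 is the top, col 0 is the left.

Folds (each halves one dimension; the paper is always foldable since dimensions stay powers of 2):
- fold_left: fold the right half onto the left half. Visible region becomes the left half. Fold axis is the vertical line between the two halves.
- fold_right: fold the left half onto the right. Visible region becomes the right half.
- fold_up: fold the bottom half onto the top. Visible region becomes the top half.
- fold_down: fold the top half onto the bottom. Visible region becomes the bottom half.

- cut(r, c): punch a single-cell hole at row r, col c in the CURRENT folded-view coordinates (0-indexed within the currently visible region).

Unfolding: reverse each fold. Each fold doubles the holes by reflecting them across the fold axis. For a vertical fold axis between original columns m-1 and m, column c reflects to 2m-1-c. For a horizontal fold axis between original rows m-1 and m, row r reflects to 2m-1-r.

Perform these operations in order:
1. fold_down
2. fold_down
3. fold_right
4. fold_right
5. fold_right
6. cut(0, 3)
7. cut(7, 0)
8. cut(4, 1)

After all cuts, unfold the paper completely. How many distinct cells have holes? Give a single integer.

Op 1 fold_down: fold axis h@16; visible region now rows[16,32) x cols[0,32) = 16x32
Op 2 fold_down: fold axis h@24; visible region now rows[24,32) x cols[0,32) = 8x32
Op 3 fold_right: fold axis v@16; visible region now rows[24,32) x cols[16,32) = 8x16
Op 4 fold_right: fold axis v@24; visible region now rows[24,32) x cols[24,32) = 8x8
Op 5 fold_right: fold axis v@28; visible region now rows[24,32) x cols[28,32) = 8x4
Op 6 cut(0, 3): punch at orig (24,31); cuts so far [(24, 31)]; region rows[24,32) x cols[28,32) = 8x4
Op 7 cut(7, 0): punch at orig (31,28); cuts so far [(24, 31), (31, 28)]; region rows[24,32) x cols[28,32) = 8x4
Op 8 cut(4, 1): punch at orig (28,29); cuts so far [(24, 31), (28, 29), (31, 28)]; region rows[24,32) x cols[28,32) = 8x4
Unfold 1 (reflect across v@28): 6 holes -> [(24, 24), (24, 31), (28, 26), (28, 29), (31, 27), (31, 28)]
Unfold 2 (reflect across v@24): 12 holes -> [(24, 16), (24, 23), (24, 24), (24, 31), (28, 18), (28, 21), (28, 26), (28, 29), (31, 19), (31, 20), (31, 27), (31, 28)]
Unfold 3 (reflect across v@16): 24 holes -> [(24, 0), (24, 7), (24, 8), (24, 15), (24, 16), (24, 23), (24, 24), (24, 31), (28, 2), (28, 5), (28, 10), (28, 13), (28, 18), (28, 21), (28, 26), (28, 29), (31, 3), (31, 4), (31, 11), (31, 12), (31, 19), (31, 20), (31, 27), (31, 28)]
Unfold 4 (reflect across h@24): 48 holes -> [(16, 3), (16, 4), (16, 11), (16, 12), (16, 19), (16, 20), (16, 27), (16, 28), (19, 2), (19, 5), (19, 10), (19, 13), (19, 18), (19, 21), (19, 26), (19, 29), (23, 0), (23, 7), (23, 8), (23, 15), (23, 16), (23, 23), (23, 24), (23, 31), (24, 0), (24, 7), (24, 8), (24, 15), (24, 16), (24, 23), (24, 24), (24, 31), (28, 2), (28, 5), (28, 10), (28, 13), (28, 18), (28, 21), (28, 26), (28, 29), (31, 3), (31, 4), (31, 11), (31, 12), (31, 19), (31, 20), (31, 27), (31, 28)]
Unfold 5 (reflect across h@16): 96 holes -> [(0, 3), (0, 4), (0, 11), (0, 12), (0, 19), (0, 20), (0, 27), (0, 28), (3, 2), (3, 5), (3, 10), (3, 13), (3, 18), (3, 21), (3, 26), (3, 29), (7, 0), (7, 7), (7, 8), (7, 15), (7, 16), (7, 23), (7, 24), (7, 31), (8, 0), (8, 7), (8, 8), (8, 15), (8, 16), (8, 23), (8, 24), (8, 31), (12, 2), (12, 5), (12, 10), (12, 13), (12, 18), (12, 21), (12, 26), (12, 29), (15, 3), (15, 4), (15, 11), (15, 12), (15, 19), (15, 20), (15, 27), (15, 28), (16, 3), (16, 4), (16, 11), (16, 12), (16, 19), (16, 20), (16, 27), (16, 28), (19, 2), (19, 5), (19, 10), (19, 13), (19, 18), (19, 21), (19, 26), (19, 29), (23, 0), (23, 7), (23, 8), (23, 15), (23, 16), (23, 23), (23, 24), (23, 31), (24, 0), (24, 7), (24, 8), (24, 15), (24, 16), (24, 23), (24, 24), (24, 31), (28, 2), (28, 5), (28, 10), (28, 13), (28, 18), (28, 21), (28, 26), (28, 29), (31, 3), (31, 4), (31, 11), (31, 12), (31, 19), (31, 20), (31, 27), (31, 28)]

Answer: 96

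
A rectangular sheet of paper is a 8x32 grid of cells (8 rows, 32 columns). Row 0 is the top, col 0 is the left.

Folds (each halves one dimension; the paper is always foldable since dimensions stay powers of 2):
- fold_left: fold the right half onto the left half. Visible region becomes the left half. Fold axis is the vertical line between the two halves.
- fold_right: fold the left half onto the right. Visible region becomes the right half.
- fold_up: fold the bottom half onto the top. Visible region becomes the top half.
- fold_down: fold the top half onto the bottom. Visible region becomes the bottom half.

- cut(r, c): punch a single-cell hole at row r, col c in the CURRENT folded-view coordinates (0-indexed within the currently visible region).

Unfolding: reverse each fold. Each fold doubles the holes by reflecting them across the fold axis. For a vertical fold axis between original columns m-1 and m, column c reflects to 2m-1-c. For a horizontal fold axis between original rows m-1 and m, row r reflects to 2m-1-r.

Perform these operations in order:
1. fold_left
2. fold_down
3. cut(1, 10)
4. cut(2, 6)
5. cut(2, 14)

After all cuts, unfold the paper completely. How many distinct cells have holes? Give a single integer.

Answer: 12

Derivation:
Op 1 fold_left: fold axis v@16; visible region now rows[0,8) x cols[0,16) = 8x16
Op 2 fold_down: fold axis h@4; visible region now rows[4,8) x cols[0,16) = 4x16
Op 3 cut(1, 10): punch at orig (5,10); cuts so far [(5, 10)]; region rows[4,8) x cols[0,16) = 4x16
Op 4 cut(2, 6): punch at orig (6,6); cuts so far [(5, 10), (6, 6)]; region rows[4,8) x cols[0,16) = 4x16
Op 5 cut(2, 14): punch at orig (6,14); cuts so far [(5, 10), (6, 6), (6, 14)]; region rows[4,8) x cols[0,16) = 4x16
Unfold 1 (reflect across h@4): 6 holes -> [(1, 6), (1, 14), (2, 10), (5, 10), (6, 6), (6, 14)]
Unfold 2 (reflect across v@16): 12 holes -> [(1, 6), (1, 14), (1, 17), (1, 25), (2, 10), (2, 21), (5, 10), (5, 21), (6, 6), (6, 14), (6, 17), (6, 25)]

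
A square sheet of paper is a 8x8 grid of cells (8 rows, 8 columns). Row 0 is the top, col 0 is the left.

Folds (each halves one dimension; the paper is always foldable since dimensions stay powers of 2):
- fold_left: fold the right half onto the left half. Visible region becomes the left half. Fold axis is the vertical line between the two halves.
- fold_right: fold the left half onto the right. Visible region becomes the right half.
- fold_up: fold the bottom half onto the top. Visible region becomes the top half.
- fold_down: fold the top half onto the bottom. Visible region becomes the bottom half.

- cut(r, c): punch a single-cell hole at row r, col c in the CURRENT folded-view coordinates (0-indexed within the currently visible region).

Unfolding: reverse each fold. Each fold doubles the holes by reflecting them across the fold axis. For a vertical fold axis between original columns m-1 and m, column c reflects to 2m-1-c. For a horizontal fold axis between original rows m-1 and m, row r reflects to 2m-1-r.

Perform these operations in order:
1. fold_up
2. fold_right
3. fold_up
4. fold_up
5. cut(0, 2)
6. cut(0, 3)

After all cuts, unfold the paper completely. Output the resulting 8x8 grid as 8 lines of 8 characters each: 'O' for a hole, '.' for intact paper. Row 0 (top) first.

Answer: OO....OO
OO....OO
OO....OO
OO....OO
OO....OO
OO....OO
OO....OO
OO....OO

Derivation:
Op 1 fold_up: fold axis h@4; visible region now rows[0,4) x cols[0,8) = 4x8
Op 2 fold_right: fold axis v@4; visible region now rows[0,4) x cols[4,8) = 4x4
Op 3 fold_up: fold axis h@2; visible region now rows[0,2) x cols[4,8) = 2x4
Op 4 fold_up: fold axis h@1; visible region now rows[0,1) x cols[4,8) = 1x4
Op 5 cut(0, 2): punch at orig (0,6); cuts so far [(0, 6)]; region rows[0,1) x cols[4,8) = 1x4
Op 6 cut(0, 3): punch at orig (0,7); cuts so far [(0, 6), (0, 7)]; region rows[0,1) x cols[4,8) = 1x4
Unfold 1 (reflect across h@1): 4 holes -> [(0, 6), (0, 7), (1, 6), (1, 7)]
Unfold 2 (reflect across h@2): 8 holes -> [(0, 6), (0, 7), (1, 6), (1, 7), (2, 6), (2, 7), (3, 6), (3, 7)]
Unfold 3 (reflect across v@4): 16 holes -> [(0, 0), (0, 1), (0, 6), (0, 7), (1, 0), (1, 1), (1, 6), (1, 7), (2, 0), (2, 1), (2, 6), (2, 7), (3, 0), (3, 1), (3, 6), (3, 7)]
Unfold 4 (reflect across h@4): 32 holes -> [(0, 0), (0, 1), (0, 6), (0, 7), (1, 0), (1, 1), (1, 6), (1, 7), (2, 0), (2, 1), (2, 6), (2, 7), (3, 0), (3, 1), (3, 6), (3, 7), (4, 0), (4, 1), (4, 6), (4, 7), (5, 0), (5, 1), (5, 6), (5, 7), (6, 0), (6, 1), (6, 6), (6, 7), (7, 0), (7, 1), (7, 6), (7, 7)]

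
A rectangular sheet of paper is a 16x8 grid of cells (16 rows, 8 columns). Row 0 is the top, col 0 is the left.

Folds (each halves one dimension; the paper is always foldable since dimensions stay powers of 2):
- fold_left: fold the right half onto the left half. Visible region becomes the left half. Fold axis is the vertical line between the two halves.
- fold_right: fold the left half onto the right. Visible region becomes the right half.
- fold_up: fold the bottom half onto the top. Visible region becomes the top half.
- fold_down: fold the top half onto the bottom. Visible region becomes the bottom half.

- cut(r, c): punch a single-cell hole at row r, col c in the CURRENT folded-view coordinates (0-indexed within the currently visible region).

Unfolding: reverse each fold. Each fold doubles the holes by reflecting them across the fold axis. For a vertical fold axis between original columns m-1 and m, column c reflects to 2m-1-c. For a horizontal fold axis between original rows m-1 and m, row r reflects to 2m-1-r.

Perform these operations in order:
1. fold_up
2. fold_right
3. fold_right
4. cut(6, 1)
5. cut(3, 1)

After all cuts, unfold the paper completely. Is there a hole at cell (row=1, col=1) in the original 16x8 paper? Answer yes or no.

Op 1 fold_up: fold axis h@8; visible region now rows[0,8) x cols[0,8) = 8x8
Op 2 fold_right: fold axis v@4; visible region now rows[0,8) x cols[4,8) = 8x4
Op 3 fold_right: fold axis v@6; visible region now rows[0,8) x cols[6,8) = 8x2
Op 4 cut(6, 1): punch at orig (6,7); cuts so far [(6, 7)]; region rows[0,8) x cols[6,8) = 8x2
Op 5 cut(3, 1): punch at orig (3,7); cuts so far [(3, 7), (6, 7)]; region rows[0,8) x cols[6,8) = 8x2
Unfold 1 (reflect across v@6): 4 holes -> [(3, 4), (3, 7), (6, 4), (6, 7)]
Unfold 2 (reflect across v@4): 8 holes -> [(3, 0), (3, 3), (3, 4), (3, 7), (6, 0), (6, 3), (6, 4), (6, 7)]
Unfold 3 (reflect across h@8): 16 holes -> [(3, 0), (3, 3), (3, 4), (3, 7), (6, 0), (6, 3), (6, 4), (6, 7), (9, 0), (9, 3), (9, 4), (9, 7), (12, 0), (12, 3), (12, 4), (12, 7)]
Holes: [(3, 0), (3, 3), (3, 4), (3, 7), (6, 0), (6, 3), (6, 4), (6, 7), (9, 0), (9, 3), (9, 4), (9, 7), (12, 0), (12, 3), (12, 4), (12, 7)]

Answer: no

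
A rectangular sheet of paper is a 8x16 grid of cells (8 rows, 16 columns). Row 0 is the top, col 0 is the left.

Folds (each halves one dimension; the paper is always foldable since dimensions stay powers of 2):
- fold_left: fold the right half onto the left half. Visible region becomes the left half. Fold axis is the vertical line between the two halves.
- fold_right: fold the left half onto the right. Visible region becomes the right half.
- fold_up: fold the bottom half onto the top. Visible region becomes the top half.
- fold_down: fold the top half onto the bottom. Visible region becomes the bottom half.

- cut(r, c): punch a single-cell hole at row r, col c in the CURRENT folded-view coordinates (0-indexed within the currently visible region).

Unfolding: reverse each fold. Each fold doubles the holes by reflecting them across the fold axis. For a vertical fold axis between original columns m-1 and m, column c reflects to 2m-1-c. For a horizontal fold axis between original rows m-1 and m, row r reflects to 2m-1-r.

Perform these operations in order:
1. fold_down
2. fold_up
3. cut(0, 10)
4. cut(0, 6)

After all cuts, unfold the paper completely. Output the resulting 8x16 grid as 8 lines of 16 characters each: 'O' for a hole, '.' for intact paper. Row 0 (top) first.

Op 1 fold_down: fold axis h@4; visible region now rows[4,8) x cols[0,16) = 4x16
Op 2 fold_up: fold axis h@6; visible region now rows[4,6) x cols[0,16) = 2x16
Op 3 cut(0, 10): punch at orig (4,10); cuts so far [(4, 10)]; region rows[4,6) x cols[0,16) = 2x16
Op 4 cut(0, 6): punch at orig (4,6); cuts so far [(4, 6), (4, 10)]; region rows[4,6) x cols[0,16) = 2x16
Unfold 1 (reflect across h@6): 4 holes -> [(4, 6), (4, 10), (7, 6), (7, 10)]
Unfold 2 (reflect across h@4): 8 holes -> [(0, 6), (0, 10), (3, 6), (3, 10), (4, 6), (4, 10), (7, 6), (7, 10)]

Answer: ......O...O.....
................
................
......O...O.....
......O...O.....
................
................
......O...O.....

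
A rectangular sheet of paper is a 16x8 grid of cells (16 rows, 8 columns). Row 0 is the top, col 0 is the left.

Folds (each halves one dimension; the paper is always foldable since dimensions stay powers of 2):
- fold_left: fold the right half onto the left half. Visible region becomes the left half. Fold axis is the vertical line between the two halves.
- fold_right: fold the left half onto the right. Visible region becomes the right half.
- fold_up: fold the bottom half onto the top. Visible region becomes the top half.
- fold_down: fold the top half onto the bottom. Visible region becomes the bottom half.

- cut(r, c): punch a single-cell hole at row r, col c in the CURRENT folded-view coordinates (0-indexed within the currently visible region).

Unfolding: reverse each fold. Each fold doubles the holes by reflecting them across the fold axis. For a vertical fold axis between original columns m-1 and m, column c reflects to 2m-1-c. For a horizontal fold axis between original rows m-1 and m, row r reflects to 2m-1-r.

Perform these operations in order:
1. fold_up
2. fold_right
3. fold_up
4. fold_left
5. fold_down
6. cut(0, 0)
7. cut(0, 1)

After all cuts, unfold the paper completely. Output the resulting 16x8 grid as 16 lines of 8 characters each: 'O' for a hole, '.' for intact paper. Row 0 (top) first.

Op 1 fold_up: fold axis h@8; visible region now rows[0,8) x cols[0,8) = 8x8
Op 2 fold_right: fold axis v@4; visible region now rows[0,8) x cols[4,8) = 8x4
Op 3 fold_up: fold axis h@4; visible region now rows[0,4) x cols[4,8) = 4x4
Op 4 fold_left: fold axis v@6; visible region now rows[0,4) x cols[4,6) = 4x2
Op 5 fold_down: fold axis h@2; visible region now rows[2,4) x cols[4,6) = 2x2
Op 6 cut(0, 0): punch at orig (2,4); cuts so far [(2, 4)]; region rows[2,4) x cols[4,6) = 2x2
Op 7 cut(0, 1): punch at orig (2,5); cuts so far [(2, 4), (2, 5)]; region rows[2,4) x cols[4,6) = 2x2
Unfold 1 (reflect across h@2): 4 holes -> [(1, 4), (1, 5), (2, 4), (2, 5)]
Unfold 2 (reflect across v@6): 8 holes -> [(1, 4), (1, 5), (1, 6), (1, 7), (2, 4), (2, 5), (2, 6), (2, 7)]
Unfold 3 (reflect across h@4): 16 holes -> [(1, 4), (1, 5), (1, 6), (1, 7), (2, 4), (2, 5), (2, 6), (2, 7), (5, 4), (5, 5), (5, 6), (5, 7), (6, 4), (6, 5), (6, 6), (6, 7)]
Unfold 4 (reflect across v@4): 32 holes -> [(1, 0), (1, 1), (1, 2), (1, 3), (1, 4), (1, 5), (1, 6), (1, 7), (2, 0), (2, 1), (2, 2), (2, 3), (2, 4), (2, 5), (2, 6), (2, 7), (5, 0), (5, 1), (5, 2), (5, 3), (5, 4), (5, 5), (5, 6), (5, 7), (6, 0), (6, 1), (6, 2), (6, 3), (6, 4), (6, 5), (6, 6), (6, 7)]
Unfold 5 (reflect across h@8): 64 holes -> [(1, 0), (1, 1), (1, 2), (1, 3), (1, 4), (1, 5), (1, 6), (1, 7), (2, 0), (2, 1), (2, 2), (2, 3), (2, 4), (2, 5), (2, 6), (2, 7), (5, 0), (5, 1), (5, 2), (5, 3), (5, 4), (5, 5), (5, 6), (5, 7), (6, 0), (6, 1), (6, 2), (6, 3), (6, 4), (6, 5), (6, 6), (6, 7), (9, 0), (9, 1), (9, 2), (9, 3), (9, 4), (9, 5), (9, 6), (9, 7), (10, 0), (10, 1), (10, 2), (10, 3), (10, 4), (10, 5), (10, 6), (10, 7), (13, 0), (13, 1), (13, 2), (13, 3), (13, 4), (13, 5), (13, 6), (13, 7), (14, 0), (14, 1), (14, 2), (14, 3), (14, 4), (14, 5), (14, 6), (14, 7)]

Answer: ........
OOOOOOOO
OOOOOOOO
........
........
OOOOOOOO
OOOOOOOO
........
........
OOOOOOOO
OOOOOOOO
........
........
OOOOOOOO
OOOOOOOO
........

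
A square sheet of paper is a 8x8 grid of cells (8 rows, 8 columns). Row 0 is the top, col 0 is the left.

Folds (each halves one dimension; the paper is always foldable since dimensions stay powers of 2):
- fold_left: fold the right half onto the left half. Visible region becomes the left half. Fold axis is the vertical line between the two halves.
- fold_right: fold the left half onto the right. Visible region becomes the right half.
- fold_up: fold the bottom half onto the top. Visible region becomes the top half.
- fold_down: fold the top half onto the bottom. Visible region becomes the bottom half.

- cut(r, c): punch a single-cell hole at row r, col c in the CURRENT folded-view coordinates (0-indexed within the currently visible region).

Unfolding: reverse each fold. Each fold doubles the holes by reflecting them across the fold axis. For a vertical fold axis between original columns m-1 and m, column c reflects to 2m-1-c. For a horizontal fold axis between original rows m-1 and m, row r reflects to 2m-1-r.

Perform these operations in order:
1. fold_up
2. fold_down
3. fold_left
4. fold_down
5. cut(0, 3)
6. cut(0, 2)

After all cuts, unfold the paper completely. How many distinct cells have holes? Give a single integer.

Answer: 32

Derivation:
Op 1 fold_up: fold axis h@4; visible region now rows[0,4) x cols[0,8) = 4x8
Op 2 fold_down: fold axis h@2; visible region now rows[2,4) x cols[0,8) = 2x8
Op 3 fold_left: fold axis v@4; visible region now rows[2,4) x cols[0,4) = 2x4
Op 4 fold_down: fold axis h@3; visible region now rows[3,4) x cols[0,4) = 1x4
Op 5 cut(0, 3): punch at orig (3,3); cuts so far [(3, 3)]; region rows[3,4) x cols[0,4) = 1x4
Op 6 cut(0, 2): punch at orig (3,2); cuts so far [(3, 2), (3, 3)]; region rows[3,4) x cols[0,4) = 1x4
Unfold 1 (reflect across h@3): 4 holes -> [(2, 2), (2, 3), (3, 2), (3, 3)]
Unfold 2 (reflect across v@4): 8 holes -> [(2, 2), (2, 3), (2, 4), (2, 5), (3, 2), (3, 3), (3, 4), (3, 5)]
Unfold 3 (reflect across h@2): 16 holes -> [(0, 2), (0, 3), (0, 4), (0, 5), (1, 2), (1, 3), (1, 4), (1, 5), (2, 2), (2, 3), (2, 4), (2, 5), (3, 2), (3, 3), (3, 4), (3, 5)]
Unfold 4 (reflect across h@4): 32 holes -> [(0, 2), (0, 3), (0, 4), (0, 5), (1, 2), (1, 3), (1, 4), (1, 5), (2, 2), (2, 3), (2, 4), (2, 5), (3, 2), (3, 3), (3, 4), (3, 5), (4, 2), (4, 3), (4, 4), (4, 5), (5, 2), (5, 3), (5, 4), (5, 5), (6, 2), (6, 3), (6, 4), (6, 5), (7, 2), (7, 3), (7, 4), (7, 5)]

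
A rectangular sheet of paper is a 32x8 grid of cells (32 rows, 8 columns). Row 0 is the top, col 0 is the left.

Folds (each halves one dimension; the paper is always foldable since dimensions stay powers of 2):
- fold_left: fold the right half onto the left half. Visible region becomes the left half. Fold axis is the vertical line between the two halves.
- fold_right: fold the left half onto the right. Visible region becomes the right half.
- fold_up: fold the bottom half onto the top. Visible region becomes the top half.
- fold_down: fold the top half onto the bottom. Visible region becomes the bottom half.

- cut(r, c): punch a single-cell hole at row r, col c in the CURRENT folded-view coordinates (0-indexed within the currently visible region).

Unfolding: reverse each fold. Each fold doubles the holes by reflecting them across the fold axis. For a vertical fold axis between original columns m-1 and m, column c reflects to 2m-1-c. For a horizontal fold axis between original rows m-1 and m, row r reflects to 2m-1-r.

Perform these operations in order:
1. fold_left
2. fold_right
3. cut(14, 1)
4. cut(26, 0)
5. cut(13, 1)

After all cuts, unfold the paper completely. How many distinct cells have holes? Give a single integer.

Op 1 fold_left: fold axis v@4; visible region now rows[0,32) x cols[0,4) = 32x4
Op 2 fold_right: fold axis v@2; visible region now rows[0,32) x cols[2,4) = 32x2
Op 3 cut(14, 1): punch at orig (14,3); cuts so far [(14, 3)]; region rows[0,32) x cols[2,4) = 32x2
Op 4 cut(26, 0): punch at orig (26,2); cuts so far [(14, 3), (26, 2)]; region rows[0,32) x cols[2,4) = 32x2
Op 5 cut(13, 1): punch at orig (13,3); cuts so far [(13, 3), (14, 3), (26, 2)]; region rows[0,32) x cols[2,4) = 32x2
Unfold 1 (reflect across v@2): 6 holes -> [(13, 0), (13, 3), (14, 0), (14, 3), (26, 1), (26, 2)]
Unfold 2 (reflect across v@4): 12 holes -> [(13, 0), (13, 3), (13, 4), (13, 7), (14, 0), (14, 3), (14, 4), (14, 7), (26, 1), (26, 2), (26, 5), (26, 6)]

Answer: 12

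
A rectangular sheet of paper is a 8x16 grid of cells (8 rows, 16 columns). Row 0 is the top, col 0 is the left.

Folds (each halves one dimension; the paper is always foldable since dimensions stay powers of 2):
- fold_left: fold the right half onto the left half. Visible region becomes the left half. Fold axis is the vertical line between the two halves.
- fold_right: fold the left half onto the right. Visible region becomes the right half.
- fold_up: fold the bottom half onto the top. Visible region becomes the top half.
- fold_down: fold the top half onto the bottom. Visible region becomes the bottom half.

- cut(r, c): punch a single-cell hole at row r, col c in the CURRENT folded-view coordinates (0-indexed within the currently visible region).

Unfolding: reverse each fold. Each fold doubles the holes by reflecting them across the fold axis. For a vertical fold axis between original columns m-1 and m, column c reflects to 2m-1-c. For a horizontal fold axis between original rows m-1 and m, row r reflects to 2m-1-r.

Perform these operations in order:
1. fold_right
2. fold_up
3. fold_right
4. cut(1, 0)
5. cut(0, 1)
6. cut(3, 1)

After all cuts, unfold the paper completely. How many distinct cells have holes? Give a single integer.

Answer: 24

Derivation:
Op 1 fold_right: fold axis v@8; visible region now rows[0,8) x cols[8,16) = 8x8
Op 2 fold_up: fold axis h@4; visible region now rows[0,4) x cols[8,16) = 4x8
Op 3 fold_right: fold axis v@12; visible region now rows[0,4) x cols[12,16) = 4x4
Op 4 cut(1, 0): punch at orig (1,12); cuts so far [(1, 12)]; region rows[0,4) x cols[12,16) = 4x4
Op 5 cut(0, 1): punch at orig (0,13); cuts so far [(0, 13), (1, 12)]; region rows[0,4) x cols[12,16) = 4x4
Op 6 cut(3, 1): punch at orig (3,13); cuts so far [(0, 13), (1, 12), (3, 13)]; region rows[0,4) x cols[12,16) = 4x4
Unfold 1 (reflect across v@12): 6 holes -> [(0, 10), (0, 13), (1, 11), (1, 12), (3, 10), (3, 13)]
Unfold 2 (reflect across h@4): 12 holes -> [(0, 10), (0, 13), (1, 11), (1, 12), (3, 10), (3, 13), (4, 10), (4, 13), (6, 11), (6, 12), (7, 10), (7, 13)]
Unfold 3 (reflect across v@8): 24 holes -> [(0, 2), (0, 5), (0, 10), (0, 13), (1, 3), (1, 4), (1, 11), (1, 12), (3, 2), (3, 5), (3, 10), (3, 13), (4, 2), (4, 5), (4, 10), (4, 13), (6, 3), (6, 4), (6, 11), (6, 12), (7, 2), (7, 5), (7, 10), (7, 13)]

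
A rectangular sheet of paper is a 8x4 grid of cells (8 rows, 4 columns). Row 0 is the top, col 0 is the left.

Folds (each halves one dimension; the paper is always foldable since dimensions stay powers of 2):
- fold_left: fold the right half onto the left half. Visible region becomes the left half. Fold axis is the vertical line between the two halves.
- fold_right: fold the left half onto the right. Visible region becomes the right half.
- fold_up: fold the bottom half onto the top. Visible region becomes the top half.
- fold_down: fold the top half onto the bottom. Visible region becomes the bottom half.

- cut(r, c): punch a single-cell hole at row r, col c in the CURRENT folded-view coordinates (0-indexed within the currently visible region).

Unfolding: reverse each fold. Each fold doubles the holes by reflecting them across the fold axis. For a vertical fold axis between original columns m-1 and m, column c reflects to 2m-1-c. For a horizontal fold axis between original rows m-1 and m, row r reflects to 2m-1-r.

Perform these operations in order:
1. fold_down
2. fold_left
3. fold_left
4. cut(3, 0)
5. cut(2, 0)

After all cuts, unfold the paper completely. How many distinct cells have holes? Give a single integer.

Op 1 fold_down: fold axis h@4; visible region now rows[4,8) x cols[0,4) = 4x4
Op 2 fold_left: fold axis v@2; visible region now rows[4,8) x cols[0,2) = 4x2
Op 3 fold_left: fold axis v@1; visible region now rows[4,8) x cols[0,1) = 4x1
Op 4 cut(3, 0): punch at orig (7,0); cuts so far [(7, 0)]; region rows[4,8) x cols[0,1) = 4x1
Op 5 cut(2, 0): punch at orig (6,0); cuts so far [(6, 0), (7, 0)]; region rows[4,8) x cols[0,1) = 4x1
Unfold 1 (reflect across v@1): 4 holes -> [(6, 0), (6, 1), (7, 0), (7, 1)]
Unfold 2 (reflect across v@2): 8 holes -> [(6, 0), (6, 1), (6, 2), (6, 3), (7, 0), (7, 1), (7, 2), (7, 3)]
Unfold 3 (reflect across h@4): 16 holes -> [(0, 0), (0, 1), (0, 2), (0, 3), (1, 0), (1, 1), (1, 2), (1, 3), (6, 0), (6, 1), (6, 2), (6, 3), (7, 0), (7, 1), (7, 2), (7, 3)]

Answer: 16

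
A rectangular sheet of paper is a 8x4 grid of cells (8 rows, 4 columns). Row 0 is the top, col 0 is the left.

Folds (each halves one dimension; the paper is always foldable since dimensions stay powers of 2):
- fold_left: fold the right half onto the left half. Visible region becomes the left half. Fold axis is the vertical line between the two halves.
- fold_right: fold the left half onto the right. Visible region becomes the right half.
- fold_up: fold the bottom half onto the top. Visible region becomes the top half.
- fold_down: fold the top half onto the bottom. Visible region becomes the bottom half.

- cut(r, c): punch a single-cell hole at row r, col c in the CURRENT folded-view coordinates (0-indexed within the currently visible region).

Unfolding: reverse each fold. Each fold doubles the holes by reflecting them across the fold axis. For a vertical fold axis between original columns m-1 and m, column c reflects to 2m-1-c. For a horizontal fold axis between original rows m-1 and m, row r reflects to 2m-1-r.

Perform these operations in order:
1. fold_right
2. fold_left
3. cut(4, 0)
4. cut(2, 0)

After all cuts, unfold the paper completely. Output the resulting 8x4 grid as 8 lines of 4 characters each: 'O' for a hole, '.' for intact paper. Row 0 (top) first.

Answer: ....
....
OOOO
....
OOOO
....
....
....

Derivation:
Op 1 fold_right: fold axis v@2; visible region now rows[0,8) x cols[2,4) = 8x2
Op 2 fold_left: fold axis v@3; visible region now rows[0,8) x cols[2,3) = 8x1
Op 3 cut(4, 0): punch at orig (4,2); cuts so far [(4, 2)]; region rows[0,8) x cols[2,3) = 8x1
Op 4 cut(2, 0): punch at orig (2,2); cuts so far [(2, 2), (4, 2)]; region rows[0,8) x cols[2,3) = 8x1
Unfold 1 (reflect across v@3): 4 holes -> [(2, 2), (2, 3), (4, 2), (4, 3)]
Unfold 2 (reflect across v@2): 8 holes -> [(2, 0), (2, 1), (2, 2), (2, 3), (4, 0), (4, 1), (4, 2), (4, 3)]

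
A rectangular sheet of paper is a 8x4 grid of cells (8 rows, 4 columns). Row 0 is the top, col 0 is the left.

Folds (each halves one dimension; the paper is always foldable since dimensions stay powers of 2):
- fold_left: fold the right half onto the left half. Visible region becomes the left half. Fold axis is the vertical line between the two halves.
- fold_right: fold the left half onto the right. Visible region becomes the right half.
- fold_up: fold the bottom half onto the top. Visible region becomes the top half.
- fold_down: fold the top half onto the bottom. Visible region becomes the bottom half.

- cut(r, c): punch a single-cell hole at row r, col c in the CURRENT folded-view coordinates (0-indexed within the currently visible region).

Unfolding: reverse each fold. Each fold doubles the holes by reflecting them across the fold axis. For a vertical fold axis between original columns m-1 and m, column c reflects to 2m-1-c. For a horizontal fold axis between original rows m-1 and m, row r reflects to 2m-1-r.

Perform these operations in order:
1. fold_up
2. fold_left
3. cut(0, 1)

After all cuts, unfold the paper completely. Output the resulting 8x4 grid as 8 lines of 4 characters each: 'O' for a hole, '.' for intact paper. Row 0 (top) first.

Answer: .OO.
....
....
....
....
....
....
.OO.

Derivation:
Op 1 fold_up: fold axis h@4; visible region now rows[0,4) x cols[0,4) = 4x4
Op 2 fold_left: fold axis v@2; visible region now rows[0,4) x cols[0,2) = 4x2
Op 3 cut(0, 1): punch at orig (0,1); cuts so far [(0, 1)]; region rows[0,4) x cols[0,2) = 4x2
Unfold 1 (reflect across v@2): 2 holes -> [(0, 1), (0, 2)]
Unfold 2 (reflect across h@4): 4 holes -> [(0, 1), (0, 2), (7, 1), (7, 2)]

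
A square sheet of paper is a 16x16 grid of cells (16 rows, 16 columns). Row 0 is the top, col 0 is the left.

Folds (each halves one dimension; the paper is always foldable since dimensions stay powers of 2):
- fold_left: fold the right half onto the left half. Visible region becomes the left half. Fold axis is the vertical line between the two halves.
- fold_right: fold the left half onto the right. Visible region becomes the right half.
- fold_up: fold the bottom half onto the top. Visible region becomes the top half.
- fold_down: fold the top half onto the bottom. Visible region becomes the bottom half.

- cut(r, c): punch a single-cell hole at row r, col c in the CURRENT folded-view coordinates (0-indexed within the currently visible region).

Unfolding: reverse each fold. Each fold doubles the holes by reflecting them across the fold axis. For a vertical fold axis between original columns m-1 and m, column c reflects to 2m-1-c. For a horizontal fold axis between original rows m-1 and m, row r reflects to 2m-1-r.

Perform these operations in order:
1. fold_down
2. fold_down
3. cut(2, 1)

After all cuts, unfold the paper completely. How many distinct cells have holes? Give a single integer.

Answer: 4

Derivation:
Op 1 fold_down: fold axis h@8; visible region now rows[8,16) x cols[0,16) = 8x16
Op 2 fold_down: fold axis h@12; visible region now rows[12,16) x cols[0,16) = 4x16
Op 3 cut(2, 1): punch at orig (14,1); cuts so far [(14, 1)]; region rows[12,16) x cols[0,16) = 4x16
Unfold 1 (reflect across h@12): 2 holes -> [(9, 1), (14, 1)]
Unfold 2 (reflect across h@8): 4 holes -> [(1, 1), (6, 1), (9, 1), (14, 1)]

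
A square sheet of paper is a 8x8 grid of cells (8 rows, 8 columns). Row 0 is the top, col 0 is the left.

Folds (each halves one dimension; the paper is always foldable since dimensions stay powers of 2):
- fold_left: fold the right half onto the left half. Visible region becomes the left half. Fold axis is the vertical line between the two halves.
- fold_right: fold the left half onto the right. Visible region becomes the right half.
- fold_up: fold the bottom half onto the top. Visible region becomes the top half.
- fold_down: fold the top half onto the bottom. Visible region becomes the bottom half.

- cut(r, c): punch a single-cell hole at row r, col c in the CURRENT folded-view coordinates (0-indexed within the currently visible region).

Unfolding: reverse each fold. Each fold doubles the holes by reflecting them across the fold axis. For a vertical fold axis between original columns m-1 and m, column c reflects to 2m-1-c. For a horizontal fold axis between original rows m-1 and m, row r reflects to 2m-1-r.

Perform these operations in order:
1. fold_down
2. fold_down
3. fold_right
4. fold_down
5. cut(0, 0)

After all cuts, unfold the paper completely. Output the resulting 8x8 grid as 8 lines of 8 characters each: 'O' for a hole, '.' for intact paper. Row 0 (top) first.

Answer: ...OO...
...OO...
...OO...
...OO...
...OO...
...OO...
...OO...
...OO...

Derivation:
Op 1 fold_down: fold axis h@4; visible region now rows[4,8) x cols[0,8) = 4x8
Op 2 fold_down: fold axis h@6; visible region now rows[6,8) x cols[0,8) = 2x8
Op 3 fold_right: fold axis v@4; visible region now rows[6,8) x cols[4,8) = 2x4
Op 4 fold_down: fold axis h@7; visible region now rows[7,8) x cols[4,8) = 1x4
Op 5 cut(0, 0): punch at orig (7,4); cuts so far [(7, 4)]; region rows[7,8) x cols[4,8) = 1x4
Unfold 1 (reflect across h@7): 2 holes -> [(6, 4), (7, 4)]
Unfold 2 (reflect across v@4): 4 holes -> [(6, 3), (6, 4), (7, 3), (7, 4)]
Unfold 3 (reflect across h@6): 8 holes -> [(4, 3), (4, 4), (5, 3), (5, 4), (6, 3), (6, 4), (7, 3), (7, 4)]
Unfold 4 (reflect across h@4): 16 holes -> [(0, 3), (0, 4), (1, 3), (1, 4), (2, 3), (2, 4), (3, 3), (3, 4), (4, 3), (4, 4), (5, 3), (5, 4), (6, 3), (6, 4), (7, 3), (7, 4)]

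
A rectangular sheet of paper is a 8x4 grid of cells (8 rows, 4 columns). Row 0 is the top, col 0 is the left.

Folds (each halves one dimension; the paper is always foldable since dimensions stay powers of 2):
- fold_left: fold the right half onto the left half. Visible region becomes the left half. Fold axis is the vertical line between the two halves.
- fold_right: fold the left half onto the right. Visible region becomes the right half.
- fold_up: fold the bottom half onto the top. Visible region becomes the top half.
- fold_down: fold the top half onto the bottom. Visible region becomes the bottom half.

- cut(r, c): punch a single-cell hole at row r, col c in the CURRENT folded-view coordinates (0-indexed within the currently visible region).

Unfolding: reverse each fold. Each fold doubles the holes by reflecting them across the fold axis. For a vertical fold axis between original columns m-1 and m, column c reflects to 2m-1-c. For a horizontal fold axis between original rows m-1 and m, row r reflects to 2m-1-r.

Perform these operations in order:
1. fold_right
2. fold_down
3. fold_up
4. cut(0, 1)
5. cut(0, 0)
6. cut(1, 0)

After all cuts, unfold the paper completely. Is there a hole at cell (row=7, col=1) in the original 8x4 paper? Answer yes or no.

Answer: yes

Derivation:
Op 1 fold_right: fold axis v@2; visible region now rows[0,8) x cols[2,4) = 8x2
Op 2 fold_down: fold axis h@4; visible region now rows[4,8) x cols[2,4) = 4x2
Op 3 fold_up: fold axis h@6; visible region now rows[4,6) x cols[2,4) = 2x2
Op 4 cut(0, 1): punch at orig (4,3); cuts so far [(4, 3)]; region rows[4,6) x cols[2,4) = 2x2
Op 5 cut(0, 0): punch at orig (4,2); cuts so far [(4, 2), (4, 3)]; region rows[4,6) x cols[2,4) = 2x2
Op 6 cut(1, 0): punch at orig (5,2); cuts so far [(4, 2), (4, 3), (5, 2)]; region rows[4,6) x cols[2,4) = 2x2
Unfold 1 (reflect across h@6): 6 holes -> [(4, 2), (4, 3), (5, 2), (6, 2), (7, 2), (7, 3)]
Unfold 2 (reflect across h@4): 12 holes -> [(0, 2), (0, 3), (1, 2), (2, 2), (3, 2), (3, 3), (4, 2), (4, 3), (5, 2), (6, 2), (7, 2), (7, 3)]
Unfold 3 (reflect across v@2): 24 holes -> [(0, 0), (0, 1), (0, 2), (0, 3), (1, 1), (1, 2), (2, 1), (2, 2), (3, 0), (3, 1), (3, 2), (3, 3), (4, 0), (4, 1), (4, 2), (4, 3), (5, 1), (5, 2), (6, 1), (6, 2), (7, 0), (7, 1), (7, 2), (7, 3)]
Holes: [(0, 0), (0, 1), (0, 2), (0, 3), (1, 1), (1, 2), (2, 1), (2, 2), (3, 0), (3, 1), (3, 2), (3, 3), (4, 0), (4, 1), (4, 2), (4, 3), (5, 1), (5, 2), (6, 1), (6, 2), (7, 0), (7, 1), (7, 2), (7, 3)]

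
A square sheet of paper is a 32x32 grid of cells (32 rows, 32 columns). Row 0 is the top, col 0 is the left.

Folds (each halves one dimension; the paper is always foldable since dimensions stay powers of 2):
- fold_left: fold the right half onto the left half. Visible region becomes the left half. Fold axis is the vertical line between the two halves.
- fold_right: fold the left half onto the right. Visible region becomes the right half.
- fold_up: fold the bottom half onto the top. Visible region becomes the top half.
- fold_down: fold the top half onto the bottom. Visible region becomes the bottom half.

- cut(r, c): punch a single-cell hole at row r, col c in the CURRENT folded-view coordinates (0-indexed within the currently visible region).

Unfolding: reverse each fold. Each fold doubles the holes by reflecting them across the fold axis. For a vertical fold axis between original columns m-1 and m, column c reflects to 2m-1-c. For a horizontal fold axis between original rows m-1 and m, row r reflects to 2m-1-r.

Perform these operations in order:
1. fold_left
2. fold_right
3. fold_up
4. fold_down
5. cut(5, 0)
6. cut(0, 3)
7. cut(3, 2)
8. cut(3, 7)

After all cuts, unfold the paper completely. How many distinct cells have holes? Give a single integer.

Answer: 64

Derivation:
Op 1 fold_left: fold axis v@16; visible region now rows[0,32) x cols[0,16) = 32x16
Op 2 fold_right: fold axis v@8; visible region now rows[0,32) x cols[8,16) = 32x8
Op 3 fold_up: fold axis h@16; visible region now rows[0,16) x cols[8,16) = 16x8
Op 4 fold_down: fold axis h@8; visible region now rows[8,16) x cols[8,16) = 8x8
Op 5 cut(5, 0): punch at orig (13,8); cuts so far [(13, 8)]; region rows[8,16) x cols[8,16) = 8x8
Op 6 cut(0, 3): punch at orig (8,11); cuts so far [(8, 11), (13, 8)]; region rows[8,16) x cols[8,16) = 8x8
Op 7 cut(3, 2): punch at orig (11,10); cuts so far [(8, 11), (11, 10), (13, 8)]; region rows[8,16) x cols[8,16) = 8x8
Op 8 cut(3, 7): punch at orig (11,15); cuts so far [(8, 11), (11, 10), (11, 15), (13, 8)]; region rows[8,16) x cols[8,16) = 8x8
Unfold 1 (reflect across h@8): 8 holes -> [(2, 8), (4, 10), (4, 15), (7, 11), (8, 11), (11, 10), (11, 15), (13, 8)]
Unfold 2 (reflect across h@16): 16 holes -> [(2, 8), (4, 10), (4, 15), (7, 11), (8, 11), (11, 10), (11, 15), (13, 8), (18, 8), (20, 10), (20, 15), (23, 11), (24, 11), (27, 10), (27, 15), (29, 8)]
Unfold 3 (reflect across v@8): 32 holes -> [(2, 7), (2, 8), (4, 0), (4, 5), (4, 10), (4, 15), (7, 4), (7, 11), (8, 4), (8, 11), (11, 0), (11, 5), (11, 10), (11, 15), (13, 7), (13, 8), (18, 7), (18, 8), (20, 0), (20, 5), (20, 10), (20, 15), (23, 4), (23, 11), (24, 4), (24, 11), (27, 0), (27, 5), (27, 10), (27, 15), (29, 7), (29, 8)]
Unfold 4 (reflect across v@16): 64 holes -> [(2, 7), (2, 8), (2, 23), (2, 24), (4, 0), (4, 5), (4, 10), (4, 15), (4, 16), (4, 21), (4, 26), (4, 31), (7, 4), (7, 11), (7, 20), (7, 27), (8, 4), (8, 11), (8, 20), (8, 27), (11, 0), (11, 5), (11, 10), (11, 15), (11, 16), (11, 21), (11, 26), (11, 31), (13, 7), (13, 8), (13, 23), (13, 24), (18, 7), (18, 8), (18, 23), (18, 24), (20, 0), (20, 5), (20, 10), (20, 15), (20, 16), (20, 21), (20, 26), (20, 31), (23, 4), (23, 11), (23, 20), (23, 27), (24, 4), (24, 11), (24, 20), (24, 27), (27, 0), (27, 5), (27, 10), (27, 15), (27, 16), (27, 21), (27, 26), (27, 31), (29, 7), (29, 8), (29, 23), (29, 24)]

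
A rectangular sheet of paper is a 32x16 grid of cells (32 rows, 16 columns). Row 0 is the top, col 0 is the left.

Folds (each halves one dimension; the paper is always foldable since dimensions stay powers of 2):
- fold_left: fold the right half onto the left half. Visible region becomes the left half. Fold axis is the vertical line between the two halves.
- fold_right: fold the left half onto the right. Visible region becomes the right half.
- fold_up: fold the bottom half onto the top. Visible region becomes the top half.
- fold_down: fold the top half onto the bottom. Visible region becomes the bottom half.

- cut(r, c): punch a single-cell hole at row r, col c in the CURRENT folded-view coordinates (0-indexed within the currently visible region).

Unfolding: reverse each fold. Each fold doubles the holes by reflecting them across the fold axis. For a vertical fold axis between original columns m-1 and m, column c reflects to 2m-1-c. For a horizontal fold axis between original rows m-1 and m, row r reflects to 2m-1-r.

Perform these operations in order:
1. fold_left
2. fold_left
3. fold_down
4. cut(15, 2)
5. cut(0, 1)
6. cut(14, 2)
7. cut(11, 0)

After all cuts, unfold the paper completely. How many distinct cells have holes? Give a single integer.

Answer: 32

Derivation:
Op 1 fold_left: fold axis v@8; visible region now rows[0,32) x cols[0,8) = 32x8
Op 2 fold_left: fold axis v@4; visible region now rows[0,32) x cols[0,4) = 32x4
Op 3 fold_down: fold axis h@16; visible region now rows[16,32) x cols[0,4) = 16x4
Op 4 cut(15, 2): punch at orig (31,2); cuts so far [(31, 2)]; region rows[16,32) x cols[0,4) = 16x4
Op 5 cut(0, 1): punch at orig (16,1); cuts so far [(16, 1), (31, 2)]; region rows[16,32) x cols[0,4) = 16x4
Op 6 cut(14, 2): punch at orig (30,2); cuts so far [(16, 1), (30, 2), (31, 2)]; region rows[16,32) x cols[0,4) = 16x4
Op 7 cut(11, 0): punch at orig (27,0); cuts so far [(16, 1), (27, 0), (30, 2), (31, 2)]; region rows[16,32) x cols[0,4) = 16x4
Unfold 1 (reflect across h@16): 8 holes -> [(0, 2), (1, 2), (4, 0), (15, 1), (16, 1), (27, 0), (30, 2), (31, 2)]
Unfold 2 (reflect across v@4): 16 holes -> [(0, 2), (0, 5), (1, 2), (1, 5), (4, 0), (4, 7), (15, 1), (15, 6), (16, 1), (16, 6), (27, 0), (27, 7), (30, 2), (30, 5), (31, 2), (31, 5)]
Unfold 3 (reflect across v@8): 32 holes -> [(0, 2), (0, 5), (0, 10), (0, 13), (1, 2), (1, 5), (1, 10), (1, 13), (4, 0), (4, 7), (4, 8), (4, 15), (15, 1), (15, 6), (15, 9), (15, 14), (16, 1), (16, 6), (16, 9), (16, 14), (27, 0), (27, 7), (27, 8), (27, 15), (30, 2), (30, 5), (30, 10), (30, 13), (31, 2), (31, 5), (31, 10), (31, 13)]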